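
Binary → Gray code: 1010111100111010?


Binary: 1010111100111010
Gray code: G = B XOR (B >> 1)
B >> 1 = 0101011110011101
1010111100111010 XOR 0101011110011101:
  1 XOR 0 = 1
  0 XOR 1 = 1
  1 XOR 0 = 1
  0 XOR 1 = 1
  1 XOR 0 = 1
  1 XOR 1 = 0
  1 XOR 1 = 0
  1 XOR 1 = 0
  0 XOR 1 = 1
  0 XOR 0 = 0
  1 XOR 0 = 1
  1 XOR 1 = 0
  1 XOR 1 = 0
  0 XOR 1 = 1
  1 XOR 0 = 1
  0 XOR 1 = 1
= 1111100010100111


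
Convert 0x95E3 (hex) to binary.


Each hex digit → 4 binary bits:
  9 = 1001
  5 = 0101
  E = 1110
  3 = 0011
Concatenate: 1001 0101 1110 0011
= 1001010111100011


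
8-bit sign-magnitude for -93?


Sign bit: 1 (negative)
Magnitude: 93 = 1011101
= 11011101


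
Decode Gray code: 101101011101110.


Gray code: 101101011101110
MSB stays the same: 1
Each subsequent bit = prev_binary XOR current_gray:
  B[1] = 1 XOR 0 = 1
  B[2] = 1 XOR 1 = 0
  B[3] = 0 XOR 1 = 1
  B[4] = 1 XOR 0 = 1
  B[5] = 1 XOR 1 = 0
  B[6] = 0 XOR 0 = 0
  B[7] = 0 XOR 1 = 1
  B[8] = 1 XOR 1 = 0
  B[9] = 0 XOR 1 = 1
  B[10] = 1 XOR 0 = 1
  B[11] = 1 XOR 1 = 0
  B[12] = 0 XOR 1 = 1
  B[13] = 1 XOR 1 = 0
  B[14] = 0 XOR 0 = 0
= 110110010110100 (27828 decimal)


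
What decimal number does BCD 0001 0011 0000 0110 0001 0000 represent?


Each 4-bit group → digit:
  0001 → 1
  0011 → 3
  0000 → 0
  0110 → 6
  0001 → 1
  0000 → 0
= 130610


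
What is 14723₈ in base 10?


Positional values:
Position 0: 3 × 8^0 = 3
Position 1: 2 × 8^1 = 16
Position 2: 7 × 8^2 = 448
Position 3: 4 × 8^3 = 2048
Position 4: 1 × 8^4 = 4096
Sum = 3 + 16 + 448 + 2048 + 4096
= 6611


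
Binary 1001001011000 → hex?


Group into 4-bit nibbles: 0001001001011000
  0001 = 1
  0010 = 2
  0101 = 5
  1000 = 8
= 0x1258


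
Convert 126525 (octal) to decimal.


Positional values:
Position 0: 5 × 8^0 = 5
Position 1: 2 × 8^1 = 16
Position 2: 5 × 8^2 = 320
Position 3: 6 × 8^3 = 3072
Position 4: 2 × 8^4 = 8192
Position 5: 1 × 8^5 = 32768
Sum = 5 + 16 + 320 + 3072 + 8192 + 32768
= 44373


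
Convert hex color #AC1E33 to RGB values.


Hex: #AC1E33
R = AC₁₆ = 172
G = 1E₁₆ = 30
B = 33₁₆ = 51
= RGB(172, 30, 51)


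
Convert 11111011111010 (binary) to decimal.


Positional values:
Bit 1: 1 × 2^1 = 2
Bit 3: 1 × 2^3 = 8
Bit 4: 1 × 2^4 = 16
Bit 5: 1 × 2^5 = 32
Bit 6: 1 × 2^6 = 64
Bit 7: 1 × 2^7 = 128
Bit 9: 1 × 2^9 = 512
Bit 10: 1 × 2^10 = 1024
Bit 11: 1 × 2^11 = 2048
Bit 12: 1 × 2^12 = 4096
Bit 13: 1 × 2^13 = 8192
Sum = 2 + 8 + 16 + 32 + 64 + 128 + 512 + 1024 + 2048 + 4096 + 8192
= 16122


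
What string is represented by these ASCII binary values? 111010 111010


Codes (binary): 111010 111010
Per-code ASCII lookup:
  111010 = 58  (special character) → ':'
  111010 = 58  (special character) → ':'
= '::'


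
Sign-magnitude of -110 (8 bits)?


Sign bit: 1 (negative)
Magnitude: 110 = 1101110
= 11101110


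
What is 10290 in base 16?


Divide by 16 repeatedly:
10290 ÷ 16 = 643 remainder 2 (2)
643 ÷ 16 = 40 remainder 3 (3)
40 ÷ 16 = 2 remainder 8 (8)
2 ÷ 16 = 0 remainder 2 (2)
Reading remainders bottom-up:
= 0x2832


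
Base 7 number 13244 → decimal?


Positional values (base 7):
  4 × 7^0 = 4 × 1 = 4
  4 × 7^1 = 4 × 7 = 28
  2 × 7^2 = 2 × 49 = 98
  3 × 7^3 = 3 × 343 = 1029
  1 × 7^4 = 1 × 2401 = 2401
Sum = 4 + 28 + 98 + 1029 + 2401
= 3560


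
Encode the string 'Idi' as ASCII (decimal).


String: 'Idi'  (3 characters)
Per-character ASCII lookup:
  'I': uppercase starts at 65: 'I' = 65 + 8 = 73
  'd': lowercase starts at 97: 'd' = 97 + 3 = 100
  'i': lowercase starts at 97: 'i' = 97 + 8 = 105
= 73 100 105


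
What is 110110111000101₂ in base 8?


Group into 3-bit groups: 110110111000101
  110 = 6
  110 = 6
  111 = 7
  000 = 0
  101 = 5
= 0o66705


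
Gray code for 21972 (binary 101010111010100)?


Binary: 101010111010100
Gray code: G = B XOR (B >> 1)
B >> 1 = 010101011101010
101010111010100 XOR 010101011101010:
  1 XOR 0 = 1
  0 XOR 1 = 1
  1 XOR 0 = 1
  0 XOR 1 = 1
  1 XOR 0 = 1
  0 XOR 1 = 1
  1 XOR 0 = 1
  1 XOR 1 = 0
  1 XOR 1 = 0
  0 XOR 1 = 1
  1 XOR 0 = 1
  0 XOR 1 = 1
  1 XOR 0 = 1
  0 XOR 1 = 1
  0 XOR 0 = 0
= 111111100111110


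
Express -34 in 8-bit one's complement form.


Original: 00100010
Invert all bits:
  bit 0: 0 → 1
  bit 1: 0 → 1
  bit 2: 1 → 0
  bit 3: 0 → 1
  bit 4: 0 → 1
  bit 5: 0 → 1
  bit 6: 1 → 0
  bit 7: 0 → 1
= 11011101


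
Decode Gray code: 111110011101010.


Gray code: 111110011101010
MSB stays the same: 1
Each subsequent bit = prev_binary XOR current_gray:
  B[1] = 1 XOR 1 = 0
  B[2] = 0 XOR 1 = 1
  B[3] = 1 XOR 1 = 0
  B[4] = 0 XOR 1 = 1
  B[5] = 1 XOR 0 = 1
  B[6] = 1 XOR 0 = 1
  B[7] = 1 XOR 1 = 0
  B[8] = 0 XOR 1 = 1
  B[9] = 1 XOR 1 = 0
  B[10] = 0 XOR 0 = 0
  B[11] = 0 XOR 1 = 1
  B[12] = 1 XOR 0 = 1
  B[13] = 1 XOR 1 = 0
  B[14] = 0 XOR 0 = 0
= 101011101001100 (22348 decimal)


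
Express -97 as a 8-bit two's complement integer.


Original: 01100001
Step 1 - Invert all bits: 10011110
Step 2 - Add 1: 10011110 + 1
= 10011111 (represents -97)


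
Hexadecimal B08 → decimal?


Positional values:
Position 0: 8 × 16^0 = 8 × 1 = 8
Position 1: 0 × 16^1 = 0 × 16 = 0
Position 2: B × 16^2 = 11 × 256 = 2816
Sum = 8 + 0 + 2816
= 2824


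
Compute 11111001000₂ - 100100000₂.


Align and subtract column by column (LSB to MSB, borrowing when needed):
  11111001000
- 00100100000
  -----------
  col 0: (0 - 0 borrow-in) - 0 → 0 - 0 = 0, borrow out 0
  col 1: (0 - 0 borrow-in) - 0 → 0 - 0 = 0, borrow out 0
  col 2: (0 - 0 borrow-in) - 0 → 0 - 0 = 0, borrow out 0
  col 3: (1 - 0 borrow-in) - 0 → 1 - 0 = 1, borrow out 0
  col 4: (0 - 0 borrow-in) - 0 → 0 - 0 = 0, borrow out 0
  col 5: (0 - 0 borrow-in) - 1 → borrow from next column: (0+2) - 1 = 1, borrow out 1
  col 6: (1 - 1 borrow-in) - 0 → 0 - 0 = 0, borrow out 0
  col 7: (1 - 0 borrow-in) - 0 → 1 - 0 = 1, borrow out 0
  col 8: (1 - 0 borrow-in) - 1 → 1 - 1 = 0, borrow out 0
  col 9: (1 - 0 borrow-in) - 0 → 1 - 0 = 1, borrow out 0
  col 10: (1 - 0 borrow-in) - 0 → 1 - 0 = 1, borrow out 0
Reading bits MSB→LSB: 11010101000
Strip leading zeros: 11010101000
= 11010101000


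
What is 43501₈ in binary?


Each octal digit → 3 binary bits:
  4 = 100
  3 = 011
  5 = 101
  0 = 000
  1 = 001
Concatenate: 100 011 101 000 001
= 100011101000001


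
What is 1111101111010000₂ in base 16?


Group into 4-bit nibbles: 1111101111010000
  1111 = F
  1011 = B
  1101 = D
  0000 = 0
= 0xFBD0


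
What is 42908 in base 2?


Divide by 2 repeatedly:
42908 ÷ 2 = 21454 remainder 0
21454 ÷ 2 = 10727 remainder 0
10727 ÷ 2 = 5363 remainder 1
5363 ÷ 2 = 2681 remainder 1
2681 ÷ 2 = 1340 remainder 1
1340 ÷ 2 = 670 remainder 0
670 ÷ 2 = 335 remainder 0
335 ÷ 2 = 167 remainder 1
167 ÷ 2 = 83 remainder 1
83 ÷ 2 = 41 remainder 1
41 ÷ 2 = 20 remainder 1
20 ÷ 2 = 10 remainder 0
10 ÷ 2 = 5 remainder 0
5 ÷ 2 = 2 remainder 1
2 ÷ 2 = 1 remainder 0
1 ÷ 2 = 0 remainder 1
Reading remainders bottom-up:
= 1010011110011100


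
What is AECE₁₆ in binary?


Each hex digit → 4 binary bits:
  A = 1010
  E = 1110
  C = 1100
  E = 1110
Concatenate: 1010 1110 1100 1110
= 1010111011001110


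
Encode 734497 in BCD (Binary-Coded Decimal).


Each digit → 4-bit binary:
  7 → 0111
  3 → 0011
  4 → 0100
  4 → 0100
  9 → 1001
  7 → 0111
= 0111 0011 0100 0100 1001 0111


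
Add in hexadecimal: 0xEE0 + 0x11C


Align and add column by column (LSB to MSB, each column mod 16 with carry):
  0EE0
+ 011C
  ----
  col 0: 0(0) + C(12) + 0 (carry in) = 12 → C(12), carry out 0
  col 1: E(14) + 1(1) + 0 (carry in) = 15 → F(15), carry out 0
  col 2: E(14) + 1(1) + 0 (carry in) = 15 → F(15), carry out 0
  col 3: 0(0) + 0(0) + 0 (carry in) = 0 → 0(0), carry out 0
Reading digits MSB→LSB: 0FFC
Strip leading zeros: FFC
= 0xFFC


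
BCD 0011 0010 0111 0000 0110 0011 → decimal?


Each 4-bit group → digit:
  0011 → 3
  0010 → 2
  0111 → 7
  0000 → 0
  0110 → 6
  0011 → 3
= 327063


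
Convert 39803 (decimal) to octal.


Divide by 8 repeatedly:
39803 ÷ 8 = 4975 remainder 3
4975 ÷ 8 = 621 remainder 7
621 ÷ 8 = 77 remainder 5
77 ÷ 8 = 9 remainder 5
9 ÷ 8 = 1 remainder 1
1 ÷ 8 = 0 remainder 1
Reading remainders bottom-up:
= 0o115573


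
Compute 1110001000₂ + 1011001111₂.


Align and add column by column (LSB to MSB, carry propagating):
  01110001000
+ 01011001111
  -----------
  col 0: 0 + 1 + 0 (carry in) = 1 → bit 1, carry out 0
  col 1: 0 + 1 + 0 (carry in) = 1 → bit 1, carry out 0
  col 2: 0 + 1 + 0 (carry in) = 1 → bit 1, carry out 0
  col 3: 1 + 1 + 0 (carry in) = 2 → bit 0, carry out 1
  col 4: 0 + 0 + 1 (carry in) = 1 → bit 1, carry out 0
  col 5: 0 + 0 + 0 (carry in) = 0 → bit 0, carry out 0
  col 6: 0 + 1 + 0 (carry in) = 1 → bit 1, carry out 0
  col 7: 1 + 1 + 0 (carry in) = 2 → bit 0, carry out 1
  col 8: 1 + 0 + 1 (carry in) = 2 → bit 0, carry out 1
  col 9: 1 + 1 + 1 (carry in) = 3 → bit 1, carry out 1
  col 10: 0 + 0 + 1 (carry in) = 1 → bit 1, carry out 0
Reading bits MSB→LSB: 11001010111
Strip leading zeros: 11001010111
= 11001010111


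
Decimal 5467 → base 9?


Divide by 9 repeatedly:
5467 ÷ 9 = 607 remainder 4
607 ÷ 9 = 67 remainder 4
67 ÷ 9 = 7 remainder 4
7 ÷ 9 = 0 remainder 7
Reading remainders bottom-up:
= 7444


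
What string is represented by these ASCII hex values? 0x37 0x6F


Codes (hex): 0x37 0x6F
Per-code ASCII lookup:
  0x37 = 55  (range 48-57: digits, 55 - 48 = 7) → '7'
  0x6F = 111  (range 97-122: lowercase, 111 - 97 = 14) → 'o'
= '7o'


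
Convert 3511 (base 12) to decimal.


Positional values (base 12):
  1 × 12^0 = 1 × 1 = 1
  1 × 12^1 = 1 × 12 = 12
  5 × 12^2 = 5 × 144 = 720
  3 × 12^3 = 3 × 1728 = 5184
Sum = 1 + 12 + 720 + 5184
= 5917


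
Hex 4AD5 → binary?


Each hex digit → 4 binary bits:
  4 = 0100
  A = 1010
  D = 1101
  5 = 0101
Concatenate: 0100 1010 1101 0101
= 0100101011010101


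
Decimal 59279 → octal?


Divide by 8 repeatedly:
59279 ÷ 8 = 7409 remainder 7
7409 ÷ 8 = 926 remainder 1
926 ÷ 8 = 115 remainder 6
115 ÷ 8 = 14 remainder 3
14 ÷ 8 = 1 remainder 6
1 ÷ 8 = 0 remainder 1
Reading remainders bottom-up:
= 0o163617


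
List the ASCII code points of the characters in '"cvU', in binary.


String: '"cvU'  (4 characters)
Per-character ASCII lookup:
  '"': special character: '"' = 34 → 100010
  'c': lowercase starts at 97: 'c' = 97 + 2 = 99 → 1100011
  'v': lowercase starts at 97: 'v' = 97 + 21 = 118 → 1110110
  'U': uppercase starts at 65: 'U' = 65 + 20 = 85 → 1010101
= 100010 1100011 1110110 1010101


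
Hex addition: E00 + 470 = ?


Align and add column by column (LSB to MSB, each column mod 16 with carry):
  0E00
+ 0470
  ----
  col 0: 0(0) + 0(0) + 0 (carry in) = 0 → 0(0), carry out 0
  col 1: 0(0) + 7(7) + 0 (carry in) = 7 → 7(7), carry out 0
  col 2: E(14) + 4(4) + 0 (carry in) = 18 → 2(2), carry out 1
  col 3: 0(0) + 0(0) + 1 (carry in) = 1 → 1(1), carry out 0
Reading digits MSB→LSB: 1270
Strip leading zeros: 1270
= 0x1270


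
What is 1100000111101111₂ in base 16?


Group into 4-bit nibbles: 1100000111101111
  1100 = C
  0001 = 1
  1110 = E
  1111 = F
= 0xC1EF


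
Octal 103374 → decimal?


Positional values:
Position 0: 4 × 8^0 = 4
Position 1: 7 × 8^1 = 56
Position 2: 3 × 8^2 = 192
Position 3: 3 × 8^3 = 1536
Position 4: 0 × 8^4 = 0
Position 5: 1 × 8^5 = 32768
Sum = 4 + 56 + 192 + 1536 + 0 + 32768
= 34556


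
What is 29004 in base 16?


Divide by 16 repeatedly:
29004 ÷ 16 = 1812 remainder 12 (C)
1812 ÷ 16 = 113 remainder 4 (4)
113 ÷ 16 = 7 remainder 1 (1)
7 ÷ 16 = 0 remainder 7 (7)
Reading remainders bottom-up:
= 0x714C


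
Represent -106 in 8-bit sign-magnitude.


Sign bit: 1 (negative)
Magnitude: 106 = 1101010
= 11101010


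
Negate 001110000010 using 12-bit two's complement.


Original: 001110000010
Step 1 - Invert all bits: 110001111101
Step 2 - Add 1: 110001111101 + 1
= 110001111110 (represents -898)


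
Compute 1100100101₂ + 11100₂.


Align and add column by column (LSB to MSB, carry propagating):
  01100100101
+ 00000011100
  -----------
  col 0: 1 + 0 + 0 (carry in) = 1 → bit 1, carry out 0
  col 1: 0 + 0 + 0 (carry in) = 0 → bit 0, carry out 0
  col 2: 1 + 1 + 0 (carry in) = 2 → bit 0, carry out 1
  col 3: 0 + 1 + 1 (carry in) = 2 → bit 0, carry out 1
  col 4: 0 + 1 + 1 (carry in) = 2 → bit 0, carry out 1
  col 5: 1 + 0 + 1 (carry in) = 2 → bit 0, carry out 1
  col 6: 0 + 0 + 1 (carry in) = 1 → bit 1, carry out 0
  col 7: 0 + 0 + 0 (carry in) = 0 → bit 0, carry out 0
  col 8: 1 + 0 + 0 (carry in) = 1 → bit 1, carry out 0
  col 9: 1 + 0 + 0 (carry in) = 1 → bit 1, carry out 0
  col 10: 0 + 0 + 0 (carry in) = 0 → bit 0, carry out 0
Reading bits MSB→LSB: 01101000001
Strip leading zeros: 1101000001
= 1101000001


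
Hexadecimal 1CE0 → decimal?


Positional values:
Position 0: 0 × 16^0 = 0 × 1 = 0
Position 1: E × 16^1 = 14 × 16 = 224
Position 2: C × 16^2 = 12 × 256 = 3072
Position 3: 1 × 16^3 = 1 × 4096 = 4096
Sum = 0 + 224 + 3072 + 4096
= 7392


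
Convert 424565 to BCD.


Each digit → 4-bit binary:
  4 → 0100
  2 → 0010
  4 → 0100
  5 → 0101
  6 → 0110
  5 → 0101
= 0100 0010 0100 0101 0110 0101


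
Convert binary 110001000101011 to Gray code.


Binary: 110001000101011
Gray code: G = B XOR (B >> 1)
B >> 1 = 011000100010101
110001000101011 XOR 011000100010101:
  1 XOR 0 = 1
  1 XOR 1 = 0
  0 XOR 1 = 1
  0 XOR 0 = 0
  0 XOR 0 = 0
  1 XOR 0 = 1
  0 XOR 1 = 1
  0 XOR 0 = 0
  0 XOR 0 = 0
  1 XOR 0 = 1
  0 XOR 1 = 1
  1 XOR 0 = 1
  0 XOR 1 = 1
  1 XOR 0 = 1
  1 XOR 1 = 0
= 101001100111110


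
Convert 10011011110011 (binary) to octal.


Group into 3-bit groups: 010011011110011
  010 = 2
  011 = 3
  011 = 3
  110 = 6
  011 = 3
= 0o23363


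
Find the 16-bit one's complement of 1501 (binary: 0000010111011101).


Original: 0000010111011101
Invert all bits:
  bit 0: 0 → 1
  bit 1: 0 → 1
  bit 2: 0 → 1
  bit 3: 0 → 1
  bit 4: 0 → 1
  bit 5: 1 → 0
  bit 6: 0 → 1
  bit 7: 1 → 0
  bit 8: 1 → 0
  bit 9: 1 → 0
  bit 10: 0 → 1
  bit 11: 1 → 0
  bit 12: 1 → 0
  bit 13: 1 → 0
  bit 14: 0 → 1
  bit 15: 1 → 0
= 1111101000100010


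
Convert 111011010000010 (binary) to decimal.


Positional values:
Bit 1: 1 × 2^1 = 2
Bit 7: 1 × 2^7 = 128
Bit 9: 1 × 2^9 = 512
Bit 10: 1 × 2^10 = 1024
Bit 12: 1 × 2^12 = 4096
Bit 13: 1 × 2^13 = 8192
Bit 14: 1 × 2^14 = 16384
Sum = 2 + 128 + 512 + 1024 + 4096 + 8192 + 16384
= 30338


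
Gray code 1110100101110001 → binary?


Gray code: 1110100101110001
MSB stays the same: 1
Each subsequent bit = prev_binary XOR current_gray:
  B[1] = 1 XOR 1 = 0
  B[2] = 0 XOR 1 = 1
  B[3] = 1 XOR 0 = 1
  B[4] = 1 XOR 1 = 0
  B[5] = 0 XOR 0 = 0
  B[6] = 0 XOR 0 = 0
  B[7] = 0 XOR 1 = 1
  B[8] = 1 XOR 0 = 1
  B[9] = 1 XOR 1 = 0
  B[10] = 0 XOR 1 = 1
  B[11] = 1 XOR 1 = 0
  B[12] = 0 XOR 0 = 0
  B[13] = 0 XOR 0 = 0
  B[14] = 0 XOR 0 = 0
  B[15] = 0 XOR 1 = 1
= 1011000110100001 (45473 decimal)


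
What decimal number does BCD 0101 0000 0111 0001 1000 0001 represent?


Each 4-bit group → digit:
  0101 → 5
  0000 → 0
  0111 → 7
  0001 → 1
  1000 → 8
  0001 → 1
= 507181


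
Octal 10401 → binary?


Each octal digit → 3 binary bits:
  1 = 001
  0 = 000
  4 = 100
  0 = 000
  1 = 001
Concatenate: 001 000 100 000 001
= 001000100000001


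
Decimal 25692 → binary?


Divide by 2 repeatedly:
25692 ÷ 2 = 12846 remainder 0
12846 ÷ 2 = 6423 remainder 0
6423 ÷ 2 = 3211 remainder 1
3211 ÷ 2 = 1605 remainder 1
1605 ÷ 2 = 802 remainder 1
802 ÷ 2 = 401 remainder 0
401 ÷ 2 = 200 remainder 1
200 ÷ 2 = 100 remainder 0
100 ÷ 2 = 50 remainder 0
50 ÷ 2 = 25 remainder 0
25 ÷ 2 = 12 remainder 1
12 ÷ 2 = 6 remainder 0
6 ÷ 2 = 3 remainder 0
3 ÷ 2 = 1 remainder 1
1 ÷ 2 = 0 remainder 1
Reading remainders bottom-up:
= 110010001011100


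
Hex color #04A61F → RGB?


Hex: #04A61F
R = 04₁₆ = 4
G = A6₁₆ = 166
B = 1F₁₆ = 31
= RGB(4, 166, 31)


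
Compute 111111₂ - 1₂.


Align and subtract column by column (LSB to MSB, borrowing when needed):
  111111
- 000001
  ------
  col 0: (1 - 0 borrow-in) - 1 → 1 - 1 = 0, borrow out 0
  col 1: (1 - 0 borrow-in) - 0 → 1 - 0 = 1, borrow out 0
  col 2: (1 - 0 borrow-in) - 0 → 1 - 0 = 1, borrow out 0
  col 3: (1 - 0 borrow-in) - 0 → 1 - 0 = 1, borrow out 0
  col 4: (1 - 0 borrow-in) - 0 → 1 - 0 = 1, borrow out 0
  col 5: (1 - 0 borrow-in) - 0 → 1 - 0 = 1, borrow out 0
Reading bits MSB→LSB: 111110
Strip leading zeros: 111110
= 111110


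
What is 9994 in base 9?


Divide by 9 repeatedly:
9994 ÷ 9 = 1110 remainder 4
1110 ÷ 9 = 123 remainder 3
123 ÷ 9 = 13 remainder 6
13 ÷ 9 = 1 remainder 4
1 ÷ 9 = 0 remainder 1
Reading remainders bottom-up:
= 14634


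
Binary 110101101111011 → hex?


Group into 4-bit nibbles: 0110101101111011
  0110 = 6
  1011 = B
  0111 = 7
  1011 = B
= 0x6B7B


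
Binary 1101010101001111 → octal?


Group into 3-bit groups: 001101010101001111
  001 = 1
  101 = 5
  010 = 2
  101 = 5
  001 = 1
  111 = 7
= 0o152517


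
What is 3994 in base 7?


Divide by 7 repeatedly:
3994 ÷ 7 = 570 remainder 4
570 ÷ 7 = 81 remainder 3
81 ÷ 7 = 11 remainder 4
11 ÷ 7 = 1 remainder 4
1 ÷ 7 = 0 remainder 1
Reading remainders bottom-up:
= 14434


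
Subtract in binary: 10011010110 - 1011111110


Align and subtract column by column (LSB to MSB, borrowing when needed):
  10011010110
- 01011111110
  -----------
  col 0: (0 - 0 borrow-in) - 0 → 0 - 0 = 0, borrow out 0
  col 1: (1 - 0 borrow-in) - 1 → 1 - 1 = 0, borrow out 0
  col 2: (1 - 0 borrow-in) - 1 → 1 - 1 = 0, borrow out 0
  col 3: (0 - 0 borrow-in) - 1 → borrow from next column: (0+2) - 1 = 1, borrow out 1
  col 4: (1 - 1 borrow-in) - 1 → borrow from next column: (0+2) - 1 = 1, borrow out 1
  col 5: (0 - 1 borrow-in) - 1 → borrow from next column: (-1+2) - 1 = 0, borrow out 1
  col 6: (1 - 1 borrow-in) - 1 → borrow from next column: (0+2) - 1 = 1, borrow out 1
  col 7: (1 - 1 borrow-in) - 1 → borrow from next column: (0+2) - 1 = 1, borrow out 1
  col 8: (0 - 1 borrow-in) - 0 → borrow from next column: (-1+2) - 0 = 1, borrow out 1
  col 9: (0 - 1 borrow-in) - 1 → borrow from next column: (-1+2) - 1 = 0, borrow out 1
  col 10: (1 - 1 borrow-in) - 0 → 0 - 0 = 0, borrow out 0
Reading bits MSB→LSB: 00111011000
Strip leading zeros: 111011000
= 111011000


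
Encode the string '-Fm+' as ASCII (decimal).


String: '-Fm+'  (4 characters)
Per-character ASCII lookup:
  '-': special character: '-' = 45
  'F': uppercase starts at 65: 'F' = 65 + 5 = 70
  'm': lowercase starts at 97: 'm' = 97 + 12 = 109
  '+': special character: '+' = 43
= 45 70 109 43


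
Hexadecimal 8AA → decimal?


Positional values:
Position 0: A × 16^0 = 10 × 1 = 10
Position 1: A × 16^1 = 10 × 16 = 160
Position 2: 8 × 16^2 = 8 × 256 = 2048
Sum = 10 + 160 + 2048
= 2218


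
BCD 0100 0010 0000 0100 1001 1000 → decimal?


Each 4-bit group → digit:
  0100 → 4
  0010 → 2
  0000 → 0
  0100 → 4
  1001 → 9
  1000 → 8
= 420498


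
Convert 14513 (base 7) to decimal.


Positional values (base 7):
  3 × 7^0 = 3 × 1 = 3
  1 × 7^1 = 1 × 7 = 7
  5 × 7^2 = 5 × 49 = 245
  4 × 7^3 = 4 × 343 = 1372
  1 × 7^4 = 1 × 2401 = 2401
Sum = 3 + 7 + 245 + 1372 + 2401
= 4028


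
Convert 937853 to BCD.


Each digit → 4-bit binary:
  9 → 1001
  3 → 0011
  7 → 0111
  8 → 1000
  5 → 0101
  3 → 0011
= 1001 0011 0111 1000 0101 0011


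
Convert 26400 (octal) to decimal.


Positional values:
Position 0: 0 × 8^0 = 0
Position 1: 0 × 8^1 = 0
Position 2: 4 × 8^2 = 256
Position 3: 6 × 8^3 = 3072
Position 4: 2 × 8^4 = 8192
Sum = 0 + 0 + 256 + 3072 + 8192
= 11520


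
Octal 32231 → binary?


Each octal digit → 3 binary bits:
  3 = 011
  2 = 010
  2 = 010
  3 = 011
  1 = 001
Concatenate: 011 010 010 011 001
= 011010010011001


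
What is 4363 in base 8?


Divide by 8 repeatedly:
4363 ÷ 8 = 545 remainder 3
545 ÷ 8 = 68 remainder 1
68 ÷ 8 = 8 remainder 4
8 ÷ 8 = 1 remainder 0
1 ÷ 8 = 0 remainder 1
Reading remainders bottom-up:
= 0o10413


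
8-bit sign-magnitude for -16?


Sign bit: 1 (negative)
Magnitude: 16 = 0010000
= 10010000


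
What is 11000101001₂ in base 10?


Positional values:
Bit 0: 1 × 2^0 = 1
Bit 3: 1 × 2^3 = 8
Bit 5: 1 × 2^5 = 32
Bit 9: 1 × 2^9 = 512
Bit 10: 1 × 2^10 = 1024
Sum = 1 + 8 + 32 + 512 + 1024
= 1577


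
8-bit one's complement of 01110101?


Original: 01110101
Invert all bits:
  bit 0: 0 → 1
  bit 1: 1 → 0
  bit 2: 1 → 0
  bit 3: 1 → 0
  bit 4: 0 → 1
  bit 5: 1 → 0
  bit 6: 0 → 1
  bit 7: 1 → 0
= 10001010


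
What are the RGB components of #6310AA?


Hex: #6310AA
R = 63₁₆ = 99
G = 10₁₆ = 16
B = AA₁₆ = 170
= RGB(99, 16, 170)


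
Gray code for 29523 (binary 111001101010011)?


Binary: 111001101010011
Gray code: G = B XOR (B >> 1)
B >> 1 = 011100110101001
111001101010011 XOR 011100110101001:
  1 XOR 0 = 1
  1 XOR 1 = 0
  1 XOR 1 = 0
  0 XOR 1 = 1
  0 XOR 0 = 0
  1 XOR 0 = 1
  1 XOR 1 = 0
  0 XOR 1 = 1
  1 XOR 0 = 1
  0 XOR 1 = 1
  1 XOR 0 = 1
  0 XOR 1 = 1
  0 XOR 0 = 0
  1 XOR 0 = 1
  1 XOR 1 = 0
= 100101011111010


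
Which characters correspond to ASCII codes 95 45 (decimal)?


Codes (decimal): 95 45
Per-code ASCII lookup:
  95  (special character) → '_'
  45  (special character) → '-'
= '_-'


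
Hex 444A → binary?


Each hex digit → 4 binary bits:
  4 = 0100
  4 = 0100
  4 = 0100
  A = 1010
Concatenate: 0100 0100 0100 1010
= 0100010001001010


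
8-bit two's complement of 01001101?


Original: 01001101
Step 1 - Invert all bits: 10110010
Step 2 - Add 1: 10110010 + 1
= 10110011 (represents -77)


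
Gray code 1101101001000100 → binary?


Gray code: 1101101001000100
MSB stays the same: 1
Each subsequent bit = prev_binary XOR current_gray:
  B[1] = 1 XOR 1 = 0
  B[2] = 0 XOR 0 = 0
  B[3] = 0 XOR 1 = 1
  B[4] = 1 XOR 1 = 0
  B[5] = 0 XOR 0 = 0
  B[6] = 0 XOR 1 = 1
  B[7] = 1 XOR 0 = 1
  B[8] = 1 XOR 0 = 1
  B[9] = 1 XOR 1 = 0
  B[10] = 0 XOR 0 = 0
  B[11] = 0 XOR 0 = 0
  B[12] = 0 XOR 0 = 0
  B[13] = 0 XOR 1 = 1
  B[14] = 1 XOR 0 = 1
  B[15] = 1 XOR 0 = 1
= 1001001110000111 (37767 decimal)


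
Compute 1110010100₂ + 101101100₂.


Align and add column by column (LSB to MSB, carry propagating):
  01110010100
+ 00101101100
  -----------
  col 0: 0 + 0 + 0 (carry in) = 0 → bit 0, carry out 0
  col 1: 0 + 0 + 0 (carry in) = 0 → bit 0, carry out 0
  col 2: 1 + 1 + 0 (carry in) = 2 → bit 0, carry out 1
  col 3: 0 + 1 + 1 (carry in) = 2 → bit 0, carry out 1
  col 4: 1 + 0 + 1 (carry in) = 2 → bit 0, carry out 1
  col 5: 0 + 1 + 1 (carry in) = 2 → bit 0, carry out 1
  col 6: 0 + 1 + 1 (carry in) = 2 → bit 0, carry out 1
  col 7: 1 + 0 + 1 (carry in) = 2 → bit 0, carry out 1
  col 8: 1 + 1 + 1 (carry in) = 3 → bit 1, carry out 1
  col 9: 1 + 0 + 1 (carry in) = 2 → bit 0, carry out 1
  col 10: 0 + 0 + 1 (carry in) = 1 → bit 1, carry out 0
Reading bits MSB→LSB: 10100000000
Strip leading zeros: 10100000000
= 10100000000


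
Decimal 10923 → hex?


Divide by 16 repeatedly:
10923 ÷ 16 = 682 remainder 11 (B)
682 ÷ 16 = 42 remainder 10 (A)
42 ÷ 16 = 2 remainder 10 (A)
2 ÷ 16 = 0 remainder 2 (2)
Reading remainders bottom-up:
= 0x2AAB


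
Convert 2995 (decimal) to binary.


Divide by 2 repeatedly:
2995 ÷ 2 = 1497 remainder 1
1497 ÷ 2 = 748 remainder 1
748 ÷ 2 = 374 remainder 0
374 ÷ 2 = 187 remainder 0
187 ÷ 2 = 93 remainder 1
93 ÷ 2 = 46 remainder 1
46 ÷ 2 = 23 remainder 0
23 ÷ 2 = 11 remainder 1
11 ÷ 2 = 5 remainder 1
5 ÷ 2 = 2 remainder 1
2 ÷ 2 = 1 remainder 0
1 ÷ 2 = 0 remainder 1
Reading remainders bottom-up:
= 101110110011


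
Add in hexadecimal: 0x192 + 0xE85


Align and add column by column (LSB to MSB, each column mod 16 with carry):
  0192
+ 0E85
  ----
  col 0: 2(2) + 5(5) + 0 (carry in) = 7 → 7(7), carry out 0
  col 1: 9(9) + 8(8) + 0 (carry in) = 17 → 1(1), carry out 1
  col 2: 1(1) + E(14) + 1 (carry in) = 16 → 0(0), carry out 1
  col 3: 0(0) + 0(0) + 1 (carry in) = 1 → 1(1), carry out 0
Reading digits MSB→LSB: 1017
Strip leading zeros: 1017
= 0x1017


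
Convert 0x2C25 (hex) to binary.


Each hex digit → 4 binary bits:
  2 = 0010
  C = 1100
  2 = 0010
  5 = 0101
Concatenate: 0010 1100 0010 0101
= 0010110000100101


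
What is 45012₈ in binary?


Each octal digit → 3 binary bits:
  4 = 100
  5 = 101
  0 = 000
  1 = 001
  2 = 010
Concatenate: 100 101 000 001 010
= 100101000001010


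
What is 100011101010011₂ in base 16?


Group into 4-bit nibbles: 0100011101010011
  0100 = 4
  0111 = 7
  0101 = 5
  0011 = 3
= 0x4753


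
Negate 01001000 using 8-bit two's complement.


Original: 01001000
Step 1 - Invert all bits: 10110111
Step 2 - Add 1: 10110111 + 1
= 10111000 (represents -72)


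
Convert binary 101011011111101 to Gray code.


Binary: 101011011111101
Gray code: G = B XOR (B >> 1)
B >> 1 = 010101101111110
101011011111101 XOR 010101101111110:
  1 XOR 0 = 1
  0 XOR 1 = 1
  1 XOR 0 = 1
  0 XOR 1 = 1
  1 XOR 0 = 1
  1 XOR 1 = 0
  0 XOR 1 = 1
  1 XOR 0 = 1
  1 XOR 1 = 0
  1 XOR 1 = 0
  1 XOR 1 = 0
  1 XOR 1 = 0
  1 XOR 1 = 0
  0 XOR 1 = 1
  1 XOR 0 = 1
= 111110110000011


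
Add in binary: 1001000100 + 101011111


Align and add column by column (LSB to MSB, carry propagating):
  01001000100
+ 00101011111
  -----------
  col 0: 0 + 1 + 0 (carry in) = 1 → bit 1, carry out 0
  col 1: 0 + 1 + 0 (carry in) = 1 → bit 1, carry out 0
  col 2: 1 + 1 + 0 (carry in) = 2 → bit 0, carry out 1
  col 3: 0 + 1 + 1 (carry in) = 2 → bit 0, carry out 1
  col 4: 0 + 1 + 1 (carry in) = 2 → bit 0, carry out 1
  col 5: 0 + 0 + 1 (carry in) = 1 → bit 1, carry out 0
  col 6: 1 + 1 + 0 (carry in) = 2 → bit 0, carry out 1
  col 7: 0 + 0 + 1 (carry in) = 1 → bit 1, carry out 0
  col 8: 0 + 1 + 0 (carry in) = 1 → bit 1, carry out 0
  col 9: 1 + 0 + 0 (carry in) = 1 → bit 1, carry out 0
  col 10: 0 + 0 + 0 (carry in) = 0 → bit 0, carry out 0
Reading bits MSB→LSB: 01110100011
Strip leading zeros: 1110100011
= 1110100011


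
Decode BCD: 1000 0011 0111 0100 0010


Each 4-bit group → digit:
  1000 → 8
  0011 → 3
  0111 → 7
  0100 → 4
  0010 → 2
= 83742


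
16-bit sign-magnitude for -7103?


Sign bit: 1 (negative)
Magnitude: 7103 = 001101110111111
= 1001101110111111


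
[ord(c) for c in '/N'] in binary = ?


String: '/N'  (2 characters)
Per-character ASCII lookup:
  '/': special character: '/' = 47 → 101111
  'N': uppercase starts at 65: 'N' = 65 + 13 = 78 → 1001110
= 101111 1001110


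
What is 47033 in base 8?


Divide by 8 repeatedly:
47033 ÷ 8 = 5879 remainder 1
5879 ÷ 8 = 734 remainder 7
734 ÷ 8 = 91 remainder 6
91 ÷ 8 = 11 remainder 3
11 ÷ 8 = 1 remainder 3
1 ÷ 8 = 0 remainder 1
Reading remainders bottom-up:
= 0o133671


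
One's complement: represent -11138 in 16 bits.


Original: 0010101110000010
Invert all bits:
  bit 0: 0 → 1
  bit 1: 0 → 1
  bit 2: 1 → 0
  bit 3: 0 → 1
  bit 4: 1 → 0
  bit 5: 0 → 1
  bit 6: 1 → 0
  bit 7: 1 → 0
  bit 8: 1 → 0
  bit 9: 0 → 1
  bit 10: 0 → 1
  bit 11: 0 → 1
  bit 12: 0 → 1
  bit 13: 0 → 1
  bit 14: 1 → 0
  bit 15: 0 → 1
= 1101010001111101


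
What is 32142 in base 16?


Divide by 16 repeatedly:
32142 ÷ 16 = 2008 remainder 14 (E)
2008 ÷ 16 = 125 remainder 8 (8)
125 ÷ 16 = 7 remainder 13 (D)
7 ÷ 16 = 0 remainder 7 (7)
Reading remainders bottom-up:
= 0x7D8E


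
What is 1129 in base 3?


Divide by 3 repeatedly:
1129 ÷ 3 = 376 remainder 1
376 ÷ 3 = 125 remainder 1
125 ÷ 3 = 41 remainder 2
41 ÷ 3 = 13 remainder 2
13 ÷ 3 = 4 remainder 1
4 ÷ 3 = 1 remainder 1
1 ÷ 3 = 0 remainder 1
Reading remainders bottom-up:
= 1112211


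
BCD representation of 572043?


Each digit → 4-bit binary:
  5 → 0101
  7 → 0111
  2 → 0010
  0 → 0000
  4 → 0100
  3 → 0011
= 0101 0111 0010 0000 0100 0011


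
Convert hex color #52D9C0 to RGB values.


Hex: #52D9C0
R = 52₁₆ = 82
G = D9₁₆ = 217
B = C0₁₆ = 192
= RGB(82, 217, 192)


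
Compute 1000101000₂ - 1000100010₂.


Align and subtract column by column (LSB to MSB, borrowing when needed):
  1000101000
- 1000100010
  ----------
  col 0: (0 - 0 borrow-in) - 0 → 0 - 0 = 0, borrow out 0
  col 1: (0 - 0 borrow-in) - 1 → borrow from next column: (0+2) - 1 = 1, borrow out 1
  col 2: (0 - 1 borrow-in) - 0 → borrow from next column: (-1+2) - 0 = 1, borrow out 1
  col 3: (1 - 1 borrow-in) - 0 → 0 - 0 = 0, borrow out 0
  col 4: (0 - 0 borrow-in) - 0 → 0 - 0 = 0, borrow out 0
  col 5: (1 - 0 borrow-in) - 1 → 1 - 1 = 0, borrow out 0
  col 6: (0 - 0 borrow-in) - 0 → 0 - 0 = 0, borrow out 0
  col 7: (0 - 0 borrow-in) - 0 → 0 - 0 = 0, borrow out 0
  col 8: (0 - 0 borrow-in) - 0 → 0 - 0 = 0, borrow out 0
  col 9: (1 - 0 borrow-in) - 1 → 1 - 1 = 0, borrow out 0
Reading bits MSB→LSB: 0000000110
Strip leading zeros: 110
= 110


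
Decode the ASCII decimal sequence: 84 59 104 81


Codes (decimal): 84 59 104 81
Per-code ASCII lookup:
  84  (range 65-90: uppercase, 84 - 65 = 19) → 'T'
  59  (special character) → ';'
  104  (range 97-122: lowercase, 104 - 97 = 7) → 'h'
  81  (range 65-90: uppercase, 81 - 65 = 16) → 'Q'
= 'T;hQ'


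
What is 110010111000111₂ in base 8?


Group into 3-bit groups: 110010111000111
  110 = 6
  010 = 2
  111 = 7
  000 = 0
  111 = 7
= 0o62707


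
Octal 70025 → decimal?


Positional values:
Position 0: 5 × 8^0 = 5
Position 1: 2 × 8^1 = 16
Position 2: 0 × 8^2 = 0
Position 3: 0 × 8^3 = 0
Position 4: 7 × 8^4 = 28672
Sum = 5 + 16 + 0 + 0 + 28672
= 28693


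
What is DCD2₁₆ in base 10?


Positional values:
Position 0: 2 × 16^0 = 2 × 1 = 2
Position 1: D × 16^1 = 13 × 16 = 208
Position 2: C × 16^2 = 12 × 256 = 3072
Position 3: D × 16^3 = 13 × 4096 = 53248
Sum = 2 + 208 + 3072 + 53248
= 56530


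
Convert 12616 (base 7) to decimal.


Positional values (base 7):
  6 × 7^0 = 6 × 1 = 6
  1 × 7^1 = 1 × 7 = 7
  6 × 7^2 = 6 × 49 = 294
  2 × 7^3 = 2 × 343 = 686
  1 × 7^4 = 1 × 2401 = 2401
Sum = 6 + 7 + 294 + 686 + 2401
= 3394


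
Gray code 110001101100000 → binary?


Gray code: 110001101100000
MSB stays the same: 1
Each subsequent bit = prev_binary XOR current_gray:
  B[1] = 1 XOR 1 = 0
  B[2] = 0 XOR 0 = 0
  B[3] = 0 XOR 0 = 0
  B[4] = 0 XOR 0 = 0
  B[5] = 0 XOR 1 = 1
  B[6] = 1 XOR 1 = 0
  B[7] = 0 XOR 0 = 0
  B[8] = 0 XOR 1 = 1
  B[9] = 1 XOR 1 = 0
  B[10] = 0 XOR 0 = 0
  B[11] = 0 XOR 0 = 0
  B[12] = 0 XOR 0 = 0
  B[13] = 0 XOR 0 = 0
  B[14] = 0 XOR 0 = 0
= 100001001000000 (16960 decimal)


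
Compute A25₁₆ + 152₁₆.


Align and add column by column (LSB to MSB, each column mod 16 with carry):
  0A25
+ 0152
  ----
  col 0: 5(5) + 2(2) + 0 (carry in) = 7 → 7(7), carry out 0
  col 1: 2(2) + 5(5) + 0 (carry in) = 7 → 7(7), carry out 0
  col 2: A(10) + 1(1) + 0 (carry in) = 11 → B(11), carry out 0
  col 3: 0(0) + 0(0) + 0 (carry in) = 0 → 0(0), carry out 0
Reading digits MSB→LSB: 0B77
Strip leading zeros: B77
= 0xB77


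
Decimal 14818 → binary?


Divide by 2 repeatedly:
14818 ÷ 2 = 7409 remainder 0
7409 ÷ 2 = 3704 remainder 1
3704 ÷ 2 = 1852 remainder 0
1852 ÷ 2 = 926 remainder 0
926 ÷ 2 = 463 remainder 0
463 ÷ 2 = 231 remainder 1
231 ÷ 2 = 115 remainder 1
115 ÷ 2 = 57 remainder 1
57 ÷ 2 = 28 remainder 1
28 ÷ 2 = 14 remainder 0
14 ÷ 2 = 7 remainder 0
7 ÷ 2 = 3 remainder 1
3 ÷ 2 = 1 remainder 1
1 ÷ 2 = 0 remainder 1
Reading remainders bottom-up:
= 11100111100010


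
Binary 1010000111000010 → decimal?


Positional values:
Bit 1: 1 × 2^1 = 2
Bit 6: 1 × 2^6 = 64
Bit 7: 1 × 2^7 = 128
Bit 8: 1 × 2^8 = 256
Bit 13: 1 × 2^13 = 8192
Bit 15: 1 × 2^15 = 32768
Sum = 2 + 64 + 128 + 256 + 8192 + 32768
= 41410


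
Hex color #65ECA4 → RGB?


Hex: #65ECA4
R = 65₁₆ = 101
G = EC₁₆ = 236
B = A4₁₆ = 164
= RGB(101, 236, 164)


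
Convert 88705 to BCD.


Each digit → 4-bit binary:
  8 → 1000
  8 → 1000
  7 → 0111
  0 → 0000
  5 → 0101
= 1000 1000 0111 0000 0101


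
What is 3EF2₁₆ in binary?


Each hex digit → 4 binary bits:
  3 = 0011
  E = 1110
  F = 1111
  2 = 0010
Concatenate: 0011 1110 1111 0010
= 0011111011110010


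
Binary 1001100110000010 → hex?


Group into 4-bit nibbles: 1001100110000010
  1001 = 9
  1001 = 9
  1000 = 8
  0010 = 2
= 0x9982


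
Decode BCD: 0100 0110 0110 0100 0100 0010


Each 4-bit group → digit:
  0100 → 4
  0110 → 6
  0110 → 6
  0100 → 4
  0100 → 4
  0010 → 2
= 466442


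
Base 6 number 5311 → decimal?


Positional values (base 6):
  1 × 6^0 = 1 × 1 = 1
  1 × 6^1 = 1 × 6 = 6
  3 × 6^2 = 3 × 36 = 108
  5 × 6^3 = 5 × 216 = 1080
Sum = 1 + 6 + 108 + 1080
= 1195


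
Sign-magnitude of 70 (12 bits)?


Sign bit: 0 (positive)
Magnitude: 70 = 00001000110
= 000001000110


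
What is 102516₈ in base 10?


Positional values:
Position 0: 6 × 8^0 = 6
Position 1: 1 × 8^1 = 8
Position 2: 5 × 8^2 = 320
Position 3: 2 × 8^3 = 1024
Position 4: 0 × 8^4 = 0
Position 5: 1 × 8^5 = 32768
Sum = 6 + 8 + 320 + 1024 + 0 + 32768
= 34126


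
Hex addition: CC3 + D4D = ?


Align and add column by column (LSB to MSB, each column mod 16 with carry):
  0CC3
+ 0D4D
  ----
  col 0: 3(3) + D(13) + 0 (carry in) = 16 → 0(0), carry out 1
  col 1: C(12) + 4(4) + 1 (carry in) = 17 → 1(1), carry out 1
  col 2: C(12) + D(13) + 1 (carry in) = 26 → A(10), carry out 1
  col 3: 0(0) + 0(0) + 1 (carry in) = 1 → 1(1), carry out 0
Reading digits MSB→LSB: 1A10
Strip leading zeros: 1A10
= 0x1A10


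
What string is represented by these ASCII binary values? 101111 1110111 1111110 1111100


Codes (binary): 101111 1110111 1111110 1111100
Per-code ASCII lookup:
  101111 = 47  (special character) → '/'
  1110111 = 119  (range 97-122: lowercase, 119 - 97 = 22) → 'w'
  1111110 = 126  (special character) → '~'
  1111100 = 124  (special character) → '|'
= '/w~|'


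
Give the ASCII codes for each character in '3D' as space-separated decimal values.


String: '3D'  (2 characters)
Per-character ASCII lookup:
  '3': digits start at 48: '3' = 48 + 3 = 51
  'D': uppercase starts at 65: 'D' = 65 + 3 = 68
= 51 68


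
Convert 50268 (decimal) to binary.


Divide by 2 repeatedly:
50268 ÷ 2 = 25134 remainder 0
25134 ÷ 2 = 12567 remainder 0
12567 ÷ 2 = 6283 remainder 1
6283 ÷ 2 = 3141 remainder 1
3141 ÷ 2 = 1570 remainder 1
1570 ÷ 2 = 785 remainder 0
785 ÷ 2 = 392 remainder 1
392 ÷ 2 = 196 remainder 0
196 ÷ 2 = 98 remainder 0
98 ÷ 2 = 49 remainder 0
49 ÷ 2 = 24 remainder 1
24 ÷ 2 = 12 remainder 0
12 ÷ 2 = 6 remainder 0
6 ÷ 2 = 3 remainder 0
3 ÷ 2 = 1 remainder 1
1 ÷ 2 = 0 remainder 1
Reading remainders bottom-up:
= 1100010001011100


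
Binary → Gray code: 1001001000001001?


Binary: 1001001000001001
Gray code: G = B XOR (B >> 1)
B >> 1 = 0100100100000100
1001001000001001 XOR 0100100100000100:
  1 XOR 0 = 1
  0 XOR 1 = 1
  0 XOR 0 = 0
  1 XOR 0 = 1
  0 XOR 1 = 1
  0 XOR 0 = 0
  1 XOR 0 = 1
  0 XOR 1 = 1
  0 XOR 0 = 0
  0 XOR 0 = 0
  0 XOR 0 = 0
  0 XOR 0 = 0
  1 XOR 0 = 1
  0 XOR 1 = 1
  0 XOR 0 = 0
  1 XOR 0 = 1
= 1101101100001101


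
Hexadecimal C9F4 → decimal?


Positional values:
Position 0: 4 × 16^0 = 4 × 1 = 4
Position 1: F × 16^1 = 15 × 16 = 240
Position 2: 9 × 16^2 = 9 × 256 = 2304
Position 3: C × 16^3 = 12 × 4096 = 49152
Sum = 4 + 240 + 2304 + 49152
= 51700


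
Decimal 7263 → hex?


Divide by 16 repeatedly:
7263 ÷ 16 = 453 remainder 15 (F)
453 ÷ 16 = 28 remainder 5 (5)
28 ÷ 16 = 1 remainder 12 (C)
1 ÷ 16 = 0 remainder 1 (1)
Reading remainders bottom-up:
= 0x1C5F


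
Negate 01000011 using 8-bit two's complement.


Original: 01000011
Step 1 - Invert all bits: 10111100
Step 2 - Add 1: 10111100 + 1
= 10111101 (represents -67)


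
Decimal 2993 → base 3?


Divide by 3 repeatedly:
2993 ÷ 3 = 997 remainder 2
997 ÷ 3 = 332 remainder 1
332 ÷ 3 = 110 remainder 2
110 ÷ 3 = 36 remainder 2
36 ÷ 3 = 12 remainder 0
12 ÷ 3 = 4 remainder 0
4 ÷ 3 = 1 remainder 1
1 ÷ 3 = 0 remainder 1
Reading remainders bottom-up:
= 11002212


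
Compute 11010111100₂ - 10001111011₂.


Align and subtract column by column (LSB to MSB, borrowing when needed):
  11010111100
- 10001111011
  -----------
  col 0: (0 - 0 borrow-in) - 1 → borrow from next column: (0+2) - 1 = 1, borrow out 1
  col 1: (0 - 1 borrow-in) - 1 → borrow from next column: (-1+2) - 1 = 0, borrow out 1
  col 2: (1 - 1 borrow-in) - 0 → 0 - 0 = 0, borrow out 0
  col 3: (1 - 0 borrow-in) - 1 → 1 - 1 = 0, borrow out 0
  col 4: (1 - 0 borrow-in) - 1 → 1 - 1 = 0, borrow out 0
  col 5: (1 - 0 borrow-in) - 1 → 1 - 1 = 0, borrow out 0
  col 6: (0 - 0 borrow-in) - 1 → borrow from next column: (0+2) - 1 = 1, borrow out 1
  col 7: (1 - 1 borrow-in) - 0 → 0 - 0 = 0, borrow out 0
  col 8: (0 - 0 borrow-in) - 0 → 0 - 0 = 0, borrow out 0
  col 9: (1 - 0 borrow-in) - 0 → 1 - 0 = 1, borrow out 0
  col 10: (1 - 0 borrow-in) - 1 → 1 - 1 = 0, borrow out 0
Reading bits MSB→LSB: 01001000001
Strip leading zeros: 1001000001
= 1001000001


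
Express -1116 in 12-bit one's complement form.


Original: 010001011100
Invert all bits:
  bit 0: 0 → 1
  bit 1: 1 → 0
  bit 2: 0 → 1
  bit 3: 0 → 1
  bit 4: 0 → 1
  bit 5: 1 → 0
  bit 6: 0 → 1
  bit 7: 1 → 0
  bit 8: 1 → 0
  bit 9: 1 → 0
  bit 10: 0 → 1
  bit 11: 0 → 1
= 101110100011


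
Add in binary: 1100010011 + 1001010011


Align and add column by column (LSB to MSB, carry propagating):
  01100010011
+ 01001010011
  -----------
  col 0: 1 + 1 + 0 (carry in) = 2 → bit 0, carry out 1
  col 1: 1 + 1 + 1 (carry in) = 3 → bit 1, carry out 1
  col 2: 0 + 0 + 1 (carry in) = 1 → bit 1, carry out 0
  col 3: 0 + 0 + 0 (carry in) = 0 → bit 0, carry out 0
  col 4: 1 + 1 + 0 (carry in) = 2 → bit 0, carry out 1
  col 5: 0 + 0 + 1 (carry in) = 1 → bit 1, carry out 0
  col 6: 0 + 1 + 0 (carry in) = 1 → bit 1, carry out 0
  col 7: 0 + 0 + 0 (carry in) = 0 → bit 0, carry out 0
  col 8: 1 + 0 + 0 (carry in) = 1 → bit 1, carry out 0
  col 9: 1 + 1 + 0 (carry in) = 2 → bit 0, carry out 1
  col 10: 0 + 0 + 1 (carry in) = 1 → bit 1, carry out 0
Reading bits MSB→LSB: 10101100110
Strip leading zeros: 10101100110
= 10101100110


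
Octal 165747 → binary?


Each octal digit → 3 binary bits:
  1 = 001
  6 = 110
  5 = 101
  7 = 111
  4 = 100
  7 = 111
Concatenate: 001 110 101 111 100 111
= 001110101111100111


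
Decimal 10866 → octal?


Divide by 8 repeatedly:
10866 ÷ 8 = 1358 remainder 2
1358 ÷ 8 = 169 remainder 6
169 ÷ 8 = 21 remainder 1
21 ÷ 8 = 2 remainder 5
2 ÷ 8 = 0 remainder 2
Reading remainders bottom-up:
= 0o25162


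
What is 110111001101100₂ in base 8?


Group into 3-bit groups: 110111001101100
  110 = 6
  111 = 7
  001 = 1
  101 = 5
  100 = 4
= 0o67154


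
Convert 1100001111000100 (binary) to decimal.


Positional values:
Bit 2: 1 × 2^2 = 4
Bit 6: 1 × 2^6 = 64
Bit 7: 1 × 2^7 = 128
Bit 8: 1 × 2^8 = 256
Bit 9: 1 × 2^9 = 512
Bit 14: 1 × 2^14 = 16384
Bit 15: 1 × 2^15 = 32768
Sum = 4 + 64 + 128 + 256 + 512 + 16384 + 32768
= 50116


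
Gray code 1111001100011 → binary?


Gray code: 1111001100011
MSB stays the same: 1
Each subsequent bit = prev_binary XOR current_gray:
  B[1] = 1 XOR 1 = 0
  B[2] = 0 XOR 1 = 1
  B[3] = 1 XOR 1 = 0
  B[4] = 0 XOR 0 = 0
  B[5] = 0 XOR 0 = 0
  B[6] = 0 XOR 1 = 1
  B[7] = 1 XOR 1 = 0
  B[8] = 0 XOR 0 = 0
  B[9] = 0 XOR 0 = 0
  B[10] = 0 XOR 0 = 0
  B[11] = 0 XOR 1 = 1
  B[12] = 1 XOR 1 = 0
= 1010001000010 (5186 decimal)


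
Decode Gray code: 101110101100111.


Gray code: 101110101100111
MSB stays the same: 1
Each subsequent bit = prev_binary XOR current_gray:
  B[1] = 1 XOR 0 = 1
  B[2] = 1 XOR 1 = 0
  B[3] = 0 XOR 1 = 1
  B[4] = 1 XOR 1 = 0
  B[5] = 0 XOR 0 = 0
  B[6] = 0 XOR 1 = 1
  B[7] = 1 XOR 0 = 1
  B[8] = 1 XOR 1 = 0
  B[9] = 0 XOR 1 = 1
  B[10] = 1 XOR 0 = 1
  B[11] = 1 XOR 0 = 1
  B[12] = 1 XOR 1 = 0
  B[13] = 0 XOR 1 = 1
  B[14] = 1 XOR 1 = 0
= 110100110111010 (27066 decimal)
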